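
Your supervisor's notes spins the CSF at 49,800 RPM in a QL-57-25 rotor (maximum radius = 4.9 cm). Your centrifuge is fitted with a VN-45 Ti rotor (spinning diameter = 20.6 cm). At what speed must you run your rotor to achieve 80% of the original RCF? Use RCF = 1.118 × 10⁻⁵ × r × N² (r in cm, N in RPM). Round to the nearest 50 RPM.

RCF = 1.118 × 10⁻⁵ × r × N²
RCF_original = 1.118 × 10⁻⁵ × 4.9 × (49800)² = 1.118 × 10⁻⁵ × 4.9 × 2,480,040,000 ≈ 135,861.6 × g
Target RCF = 0.8 × 135,861.6 ≈ 108,689.3 × g
Your rotor: r = 20.6 / 2 = 10.3 cm
108,689.3 = 1.118 × 10⁻⁵ × 10.3 × N²
N² = 108,689.3 / (11.5154 × 10⁻⁵) = 943,860,396
N ≈ √943,860,396 ≈ 30,722.3

≈ 30700 RPM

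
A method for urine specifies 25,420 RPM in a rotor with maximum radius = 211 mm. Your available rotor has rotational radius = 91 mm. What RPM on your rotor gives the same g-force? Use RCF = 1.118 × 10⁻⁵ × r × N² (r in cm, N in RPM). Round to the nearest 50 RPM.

Original rotor: r = 211 mm = 21.1 cm
RCF = 1.118 × 10⁻⁵ × r × N²
RCF_original = 1.118 × 10⁻⁵ × 21.1 × (25420)² = 1.118 × 10⁻⁵ × 21.1 × 646,176,400 ≈ 152,431.7 × g
Your rotor: r = 91 mm = 9.1 cm
152,431.7 = 1.118 × 10⁻⁵ × 9.1 × N²
N² = 152,431.7 / (10.1738 × 10⁻⁵) = 1,498,276,947
N ≈ √1,498,276,947 ≈ 38,707.6

≈ 38700 RPM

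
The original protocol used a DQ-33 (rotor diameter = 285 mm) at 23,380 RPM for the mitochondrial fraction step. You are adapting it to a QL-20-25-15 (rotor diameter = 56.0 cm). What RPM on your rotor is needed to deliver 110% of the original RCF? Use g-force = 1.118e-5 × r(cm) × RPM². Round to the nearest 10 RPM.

Original rotor: r = 285 mm / 2 = 142.5 mm = 14.25 cm
RCF_original = 1.118 × 10⁻⁵ × 14.25 × (23380)² = 1.118 × 10⁻⁵ × 14.25 × 546,624,400 ≈ 87,085.5 × g
Target RCF = 1.1 × 87,085.5 ≈ 95,794.1 × g
Your rotor: r = 56.0 / 2 = 28 cm
95,794.1 = 1.118 × 10⁻⁵ × 28 × N²
N² = 95,794.1 / (31.304 × 10⁻⁵) = 306,012,331
N ≈ √306,012,331 ≈ 17,493.2

17490 RPM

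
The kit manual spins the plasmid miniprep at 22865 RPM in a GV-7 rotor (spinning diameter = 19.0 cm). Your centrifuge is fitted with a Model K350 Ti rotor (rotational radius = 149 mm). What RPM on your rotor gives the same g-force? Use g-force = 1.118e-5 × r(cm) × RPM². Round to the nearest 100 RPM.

≈ 18300 RPM

Original rotor: r = 19.0 / 2 = 9.5 cm
RCF = 1.118 × 10⁻⁵ × r × N²
RCF_original = 1.118 × 10⁻⁵ × 9.5 × (22865)² = 1.118 × 10⁻⁵ × 9.5 × 522,808,225 ≈ 55,527.5 × g
Your rotor: r = 149 mm = 14.9 cm
55,527.5 = 1.118 × 10⁻⁵ × 14.9 × N²
N² = 55,527.5 / (16.6582 × 10⁻⁵) = 333,334,334
N ≈ √333,334,334 ≈ 18,257.4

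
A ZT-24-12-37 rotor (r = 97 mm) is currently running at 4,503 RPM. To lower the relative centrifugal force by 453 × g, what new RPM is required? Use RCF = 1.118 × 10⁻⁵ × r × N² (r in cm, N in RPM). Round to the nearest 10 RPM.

4010 RPM

r = 97 mm = 9.7 cm
Current RCF = 1.118 × 10⁻⁵ × 9.7 × (4503)² = 1.118 × 10⁻⁵ × 9.7 × 20,277,009 ≈ 2,199 × g
Target RCF = 2,199 − 453 = 1,746 × g
N² = 1,746 / (10.8446 × 10⁻⁵) = 16,100,179
N ≈ √16,100,179 ≈ 4,012.5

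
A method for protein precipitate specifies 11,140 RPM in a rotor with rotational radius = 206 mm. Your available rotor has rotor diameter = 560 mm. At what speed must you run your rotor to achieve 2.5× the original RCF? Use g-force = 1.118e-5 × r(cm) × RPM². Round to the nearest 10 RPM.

Original rotor: r = 206 mm = 20.6 cm
RCF = 1.118 × 10⁻⁵ × r × N²
RCF_original = 1.118 × 10⁻⁵ × 20.6 × (11140)² = 1.118 × 10⁻⁵ × 20.6 × 124,099,600 ≈ 28,581.1 × g
Target RCF = 2.5 × 28,581.1 ≈ 71,452.8 × g
Your rotor: r = 560 mm / 2 = 280 mm = 28 cm
71,452.8 = 1.118 × 10⁻⁵ × 28 × N²
N² = 71,452.8 / (31.304 × 10⁻⁵) = 228,254,536
N ≈ √228,254,536 ≈ 15,108.1

15110 RPM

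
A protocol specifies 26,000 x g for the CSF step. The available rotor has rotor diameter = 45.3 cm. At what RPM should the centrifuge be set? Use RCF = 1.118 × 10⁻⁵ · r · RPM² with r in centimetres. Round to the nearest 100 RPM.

≈ 10100 RPM

r = 45.3 / 2 = 22.65 cm
26,000 = 1.118 × 10⁻⁵ × 22.65 × N²
N² = 26,000 / (25.3227 × 10⁻⁵) = 102,674,675
N ≈ √102,674,675 ≈ 10,132.9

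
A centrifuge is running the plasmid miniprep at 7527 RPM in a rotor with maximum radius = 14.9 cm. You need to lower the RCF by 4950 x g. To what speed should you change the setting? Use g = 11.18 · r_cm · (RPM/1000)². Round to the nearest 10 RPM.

N₂ ≈ 5190 RPM

Current RCF = 11.18 × 14.9 × (7.527)² = 11.18 × 14.9 × 56.655729 ≈ 9,437.8 × g
Target RCF = 9,437.8 − 4,950 = 4,487.8 × g
(N/1000)² = 4,487.8 / 166.582 = 26.94049
N = 1000 × √26.94049 ≈ 5,190.4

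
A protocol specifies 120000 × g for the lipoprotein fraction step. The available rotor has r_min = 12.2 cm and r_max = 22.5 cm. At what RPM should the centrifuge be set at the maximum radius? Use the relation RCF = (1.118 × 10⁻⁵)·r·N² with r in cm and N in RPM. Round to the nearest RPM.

≈ 21841 RPM

Use r_max = 22.5 cm.
120,000 = 1.118 × 10⁻⁵ × 22.5 × N²
N² = 120,000 / (25.155 × 10⁻⁵) = 477,042,338
N ≈ √477,042,338 ≈ 21,841.3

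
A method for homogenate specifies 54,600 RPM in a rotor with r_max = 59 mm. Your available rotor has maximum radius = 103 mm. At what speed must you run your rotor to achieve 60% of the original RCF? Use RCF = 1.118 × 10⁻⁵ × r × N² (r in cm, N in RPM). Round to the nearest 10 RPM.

≈ 32010 RPM

Original rotor: r = 59 mm = 5.9 cm
RCF = 1.118 × 10⁻⁵ × r × N²
RCF_original = 1.118 × 10⁻⁵ × 5.9 × (54600)² = 1.118 × 10⁻⁵ × 5.9 × 2,981,160,000 ≈ 196,643.3 × g
Target RCF = 0.6 × 196,643.3 ≈ 117,986 × g
Your rotor: r = 103 mm = 10.3 cm
117,986 = 1.118 × 10⁻⁵ × 10.3 × N²
N² = 117,986 / (11.5154 × 10⁻⁵) = 1,024,593,154
N ≈ √1,024,593,154 ≈ 32,009.3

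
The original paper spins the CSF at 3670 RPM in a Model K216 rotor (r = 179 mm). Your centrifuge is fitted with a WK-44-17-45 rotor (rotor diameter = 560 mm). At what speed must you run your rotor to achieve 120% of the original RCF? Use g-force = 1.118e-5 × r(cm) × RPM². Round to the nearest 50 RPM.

≈ 3200 RPM

Original rotor: r = 179 mm = 17.9 cm
RCF_original = 1.118 × 10⁻⁵ × 17.9 × (3670)² = 1.118 × 10⁻⁵ × 17.9 × 13,468,900 ≈ 2,695.4 × g
Target RCF = 1.2 × 2,695.4 ≈ 3,234.5 × g
Your rotor: r = 560 mm / 2 = 280 mm = 28 cm
3,234.5 = 1.118 × 10⁻⁵ × 28 × N²
N² = 3,234.5 / (31.304 × 10⁻⁵) = 10,332,545
N ≈ √10,332,545 ≈ 3,214.4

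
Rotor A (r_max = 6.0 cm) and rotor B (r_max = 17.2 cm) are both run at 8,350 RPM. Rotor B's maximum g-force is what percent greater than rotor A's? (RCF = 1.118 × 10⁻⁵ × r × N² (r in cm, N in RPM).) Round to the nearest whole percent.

At equal RPM, RCF scales linearly with r: ratio = 17.2 / 6.0 = 2.8667.
So rotor B delivers 186.7% more g-force.

187%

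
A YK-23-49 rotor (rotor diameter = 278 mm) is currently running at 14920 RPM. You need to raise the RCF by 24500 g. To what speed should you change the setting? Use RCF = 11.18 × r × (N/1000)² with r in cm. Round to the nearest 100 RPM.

N₂ ≈ 19500 RPM

r = 278 mm / 2 = 139 mm = 13.9 cm
Current RCF = 11.18 × 13.9 × (14.92)² = 11.18 × 13.9 × 222.6064 ≈ 34,593.5 × g
Target RCF = 34,593.5 + 24,500 = 59,093.5 × g
(N/1000)² = 59,093.5 / 155.402 = 380.2622
N = 1000 × √380.2622 ≈ 19,500.3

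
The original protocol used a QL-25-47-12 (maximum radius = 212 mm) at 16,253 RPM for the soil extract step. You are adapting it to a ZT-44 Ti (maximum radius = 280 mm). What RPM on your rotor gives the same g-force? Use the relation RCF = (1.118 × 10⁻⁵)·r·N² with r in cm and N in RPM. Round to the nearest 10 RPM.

14140 RPM

Original rotor: r = 212 mm = 21.2 cm
RCF_original = 1.118 × 10⁻⁵ × 21.2 × (16253)² = 1.118 × 10⁻⁵ × 21.2 × 264,160,009 ≈ 62,610.1 × g
Your rotor: r = 280 mm = 28.0 cm
62,610.1 = 1.118 × 10⁻⁵ × 28 × N²
N² = 62,610.1 / (31.304 × 10⁻⁵) = 200,006,708
N ≈ √200,006,708 ≈ 14,142.4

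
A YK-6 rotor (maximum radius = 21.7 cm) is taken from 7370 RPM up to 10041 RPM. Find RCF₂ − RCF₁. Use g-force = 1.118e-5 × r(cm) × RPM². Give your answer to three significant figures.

11300 ×g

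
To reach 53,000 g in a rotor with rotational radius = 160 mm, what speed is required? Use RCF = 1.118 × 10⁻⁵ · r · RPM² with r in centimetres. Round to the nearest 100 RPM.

N ≈ 17200 RPM

r = 160 mm = 16.0 cm
53,000 = 1.118 × 10⁻⁵ × 16 × N²
N² = 53,000 / (17.888 × 10⁻⁵) = 296,288,014
N ≈ √296,288,014 ≈ 17,213.0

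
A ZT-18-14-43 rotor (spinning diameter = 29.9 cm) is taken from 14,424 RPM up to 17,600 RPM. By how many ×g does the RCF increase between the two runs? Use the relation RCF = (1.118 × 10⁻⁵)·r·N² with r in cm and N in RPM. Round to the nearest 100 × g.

≈ 17000 ×g

r = 29.9 / 2 = 14.95 cm
RCF₁ = 1.118 × 10⁻⁵ × 14.95 × (14424)² = 1.118 × 10⁻⁵ × 14.95 × 208,051,776 ≈ 34,774 × g
RCF₂ = 1.118 × 10⁻⁵ × 14.95 × (17600)² = 1.118 × 10⁻⁵ × 14.95 × 309,760,000 ≈ 51,773.6 × g
Increase = 51,773.6 − 34,774 = 16,999.6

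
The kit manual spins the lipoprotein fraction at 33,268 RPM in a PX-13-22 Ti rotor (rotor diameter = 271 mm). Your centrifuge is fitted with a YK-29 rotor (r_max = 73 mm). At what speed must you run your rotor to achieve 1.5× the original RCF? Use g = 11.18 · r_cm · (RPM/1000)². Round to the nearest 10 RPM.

Original rotor: r = 271 mm / 2 = 135.5 mm = 13.55 cm
RCF_original = 11.18 × 13.55 × (33.268)² = 11.18 × 13.55 × 1,106.759824 ≈ 167,661.9 × g
Target RCF = 1.5 × 167,661.9 ≈ 251,492.8 × g
Your rotor: r = 73 mm = 7.3 cm
251,492.8 = 11.18 × 7.3 × (N/1000)²
(N/1000)² = 251,492.8 / 81.614 = 3081.491
N = 1000 × √3081.491 ≈ 55,511.2

≈ 55510 RPM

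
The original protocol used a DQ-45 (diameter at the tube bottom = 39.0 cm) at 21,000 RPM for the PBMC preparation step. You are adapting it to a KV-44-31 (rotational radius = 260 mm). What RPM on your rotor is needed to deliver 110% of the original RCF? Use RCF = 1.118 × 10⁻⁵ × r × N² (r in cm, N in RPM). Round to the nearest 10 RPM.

≈ 19070 RPM

Original rotor: r = 39.0 / 2 = 19.5 cm
RCF = 1.118 × 10⁻⁵ × r × N²
RCF_original = 1.118 × 10⁻⁵ × 19.5 × (21000)² = 1.118 × 10⁻⁵ × 19.5 × 441,000,000 ≈ 96,142.4 × g
Target RCF = 1.1 × 96,142.4 ≈ 105,756.6 × g
Your rotor: r = 260 mm = 26.0 cm
105,756.6 = 1.118 × 10⁻⁵ × 26 × N²
N² = 105,756.6 / (29.068 × 10⁻⁵) = 363,824,825
N ≈ √363,824,825 ≈ 19,074.2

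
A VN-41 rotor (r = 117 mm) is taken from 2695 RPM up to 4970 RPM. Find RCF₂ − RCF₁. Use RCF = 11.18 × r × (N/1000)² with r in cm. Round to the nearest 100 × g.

2300 g

r = 117 mm = 11.7 cm
RCF₁ = 11.18 × 11.7 × (2.695)² = 11.18 × 11.7 × 7.263025 ≈ 950 × g
RCF₂ = 11.18 × 11.7 × (4.97)² = 11.18 × 11.7 × 24.7009 ≈ 3,231 × g
Increase = 3,231 − 950 = 2,281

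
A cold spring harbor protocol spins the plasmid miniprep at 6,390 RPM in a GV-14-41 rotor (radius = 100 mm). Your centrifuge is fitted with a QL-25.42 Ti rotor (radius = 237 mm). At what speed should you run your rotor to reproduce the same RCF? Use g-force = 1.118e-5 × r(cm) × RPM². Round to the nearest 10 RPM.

Original rotor: r = 100 mm = 10.0 cm
RCF_original = 1.118 × 10⁻⁵ × 10 × (6390)² = 1.118 × 10⁻⁵ × 10 × 40,832,100 ≈ 4,565 × g
Your rotor: r = 237 mm = 23.7 cm
4,565 = 1.118 × 10⁻⁵ × 23.7 × N²
N² = 4,565 / (26.4966 × 10⁻⁵) = 17,228,626
N ≈ √17,228,626 ≈ 4,150.7

≈ 4150 RPM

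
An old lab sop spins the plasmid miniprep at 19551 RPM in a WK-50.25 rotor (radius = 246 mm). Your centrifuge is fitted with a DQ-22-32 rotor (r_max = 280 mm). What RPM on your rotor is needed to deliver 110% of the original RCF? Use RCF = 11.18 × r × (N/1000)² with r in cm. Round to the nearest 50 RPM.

Original rotor: r = 246 mm = 24.6 cm
RCF_original = 11.18 × 24.6 × (19.551)² = 11.18 × 24.6 × 382.241601 ≈ 105,127.1 × g
Target RCF = 1.1 × 105,127.1 ≈ 115,639.8 × g
Your rotor: r = 280 mm = 28.0 cm
115,639.8 = 11.18 × 28 × (N/1000)²
(N/1000)² = 115,639.8 / 313.04 = 369.409
N = 1000 × √369.409 ≈ 19,220.0

≈ 19200 RPM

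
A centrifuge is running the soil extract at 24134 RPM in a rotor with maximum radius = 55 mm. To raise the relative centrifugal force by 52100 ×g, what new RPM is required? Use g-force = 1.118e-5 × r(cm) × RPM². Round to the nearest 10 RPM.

r = 55 mm = 5.5 cm
Current RCF = 1.118 × 10⁻⁵ × 5.5 × (24134)² = 1.118 × 10⁻⁵ × 5.5 × 582,449,956 ≈ 35,814.8 × g
Target RCF = 35,814.8 + 52,100 = 87,914.8 × g
N² = 87,914.8 / (6.149 × 10⁻⁵) = 1,429,741,421
N ≈ √1,429,741,421 ≈ 37,811.9

37810 RPM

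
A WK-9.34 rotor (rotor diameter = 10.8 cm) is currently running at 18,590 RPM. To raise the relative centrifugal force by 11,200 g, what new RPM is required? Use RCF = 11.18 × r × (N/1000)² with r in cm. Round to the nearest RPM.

N₂ ≈ 23046 RPM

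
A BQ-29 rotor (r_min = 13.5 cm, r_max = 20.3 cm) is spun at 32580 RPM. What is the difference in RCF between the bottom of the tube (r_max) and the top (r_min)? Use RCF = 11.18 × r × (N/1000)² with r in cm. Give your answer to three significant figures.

80700 ×g

RCF_max = 11.18 × 20.3 × (32.58)² = 11.18 × 20.3 × 1,061.4564 ≈ 240,901.8 × g
RCF_min = 11.18 × 13.5 × (32.58)² = 11.18 × 13.5 × 1,061.4564 ≈ 160,205.6 × g
ΔRCF = 240,901.8 − 160,205.6 = 80,696.2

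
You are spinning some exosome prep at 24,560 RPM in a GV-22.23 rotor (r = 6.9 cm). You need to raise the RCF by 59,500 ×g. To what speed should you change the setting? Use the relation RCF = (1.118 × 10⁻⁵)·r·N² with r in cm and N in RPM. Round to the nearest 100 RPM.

37100 RPM

Current RCF = 1.118 × 10⁻⁵ × 6.9 × (24560)² = 1.118 × 10⁻⁵ × 6.9 × 603,193,600 ≈ 46,531.6 × g
Target RCF = 46,531.6 + 59,500 = 106,031.6 × g
N² = 106,031.6 / (7.7142 × 10⁻⁵) = 1,374,498,976
N ≈ √1,374,498,976 ≈ 37,074.2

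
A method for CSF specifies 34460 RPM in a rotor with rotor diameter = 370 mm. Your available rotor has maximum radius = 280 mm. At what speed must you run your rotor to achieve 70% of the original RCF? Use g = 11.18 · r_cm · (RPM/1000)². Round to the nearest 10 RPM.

Original rotor: r = 370 mm / 2 = 185 mm = 18.5 cm
RCF_original = 11.18 × 18.5 × (34.46)² = 11.18 × 18.5 × 1,187.4916 ≈ 245,608.9 × g
Target RCF = 0.7 × 245,608.9 ≈ 171,926.2 × g
Your rotor: r = 280 mm = 28.0 cm
171,926.2 = 11.18 × 28 × (N/1000)²
(N/1000)² = 171,926.2 / 313.04 = 549.2148
N = 1000 × √549.2148 ≈ 23,435.3

≈ 23440 RPM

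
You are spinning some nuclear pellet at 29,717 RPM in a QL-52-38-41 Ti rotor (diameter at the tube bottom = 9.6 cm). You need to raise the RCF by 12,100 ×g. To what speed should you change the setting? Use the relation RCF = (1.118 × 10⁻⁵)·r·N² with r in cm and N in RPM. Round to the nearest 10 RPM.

N₂ ≈ 33300 RPM

r = 9.6 / 2 = 4.8 cm
Current RCF = 1.118 × 10⁻⁵ × 4.8 × (29717)² = 1.118 × 10⁻⁵ × 4.8 × 883,100,089 ≈ 47,390.7 × g
Target RCF = 47,390.7 + 12,100 = 59,490.7 × g
N² = 59,490.7 / (5.3664 × 10⁻⁵) = 1,108,577,445
N ≈ √1,108,577,445 ≈ 33,295.3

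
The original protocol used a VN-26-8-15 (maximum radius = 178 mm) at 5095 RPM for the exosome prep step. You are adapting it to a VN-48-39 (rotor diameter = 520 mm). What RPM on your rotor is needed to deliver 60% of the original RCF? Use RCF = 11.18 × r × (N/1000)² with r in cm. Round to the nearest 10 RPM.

Original rotor: r = 178 mm = 17.8 cm
RCF_original = 11.18 × 17.8 × (5.095)² = 11.18 × 17.8 × 25.959025 ≈ 5,165.9 × g
Target RCF = 0.6 × 5,165.9 ≈ 3,099.5 × g
Your rotor: r = 520 mm / 2 = 260 mm = 26 cm
3,099.5 = 11.18 × 26 × (N/1000)²
(N/1000)² = 3,099.5 / 290.68 = 10.66293
N = 1000 × √10.66293 ≈ 3,265.4

3270 RPM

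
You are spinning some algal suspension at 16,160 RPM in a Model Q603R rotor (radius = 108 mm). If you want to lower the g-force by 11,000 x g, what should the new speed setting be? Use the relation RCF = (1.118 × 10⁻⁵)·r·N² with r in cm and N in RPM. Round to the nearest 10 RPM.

r = 108 mm = 10.8 cm
Current RCF = 1.118 × 10⁻⁵ × 10.8 × (16160)² = 1.118 × 10⁻⁵ × 10.8 × 261,145,600 ≈ 31,531.8 × g
Target RCF = 31,531.8 − 11,000 = 20,531.8 × g
N² = 20,531.8 / (12.0744 × 10⁻⁵) = 170,044,060
N ≈ √170,044,060 ≈ 13,040.1

N₂ ≈ 13040 RPM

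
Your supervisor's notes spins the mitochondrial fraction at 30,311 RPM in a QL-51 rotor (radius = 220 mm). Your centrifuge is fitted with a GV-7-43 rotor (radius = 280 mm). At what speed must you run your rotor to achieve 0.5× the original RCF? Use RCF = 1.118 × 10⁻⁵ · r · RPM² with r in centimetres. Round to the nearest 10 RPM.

Original rotor: r = 220 mm = 22.0 cm
RCF_original = 1.118 × 10⁻⁵ × 22 × (30311)² = 1.118 × 10⁻⁵ × 22 × 918,756,721 ≈ 225,977.4 × g
Target RCF = 0.5 × 225,977.4 ≈ 112,988.7 × g
Your rotor: r = 280 mm = 28.0 cm
112,988.7 = 1.118 × 10⁻⁵ × 28 × N²
N² = 112,988.7 / (31.304 × 10⁻⁵) = 360,940,135
N ≈ √360,940,135 ≈ 18,998.4

≈ 19000 RPM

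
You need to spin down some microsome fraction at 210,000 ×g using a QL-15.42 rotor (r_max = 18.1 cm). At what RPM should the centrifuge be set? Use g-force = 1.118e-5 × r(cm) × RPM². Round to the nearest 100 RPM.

210,000 = 1.118 × 10⁻⁵ × 18.1 × N²
N² = 210,000 / (20.2358 × 10⁻⁵) = 1,037,764,754
N ≈ √1,037,764,754 ≈ 32,214.4

32200 RPM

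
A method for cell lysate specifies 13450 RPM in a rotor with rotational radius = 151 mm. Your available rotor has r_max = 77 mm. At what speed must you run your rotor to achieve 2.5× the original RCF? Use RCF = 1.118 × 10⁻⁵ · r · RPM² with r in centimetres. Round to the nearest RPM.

Original rotor: r = 151 mm = 15.1 cm
RCF_original = 1.118 × 10⁻⁵ × 15.1 × (13450)² = 1.118 × 10⁻⁵ × 15.1 × 180,902,500 ≈ 30,539.6 × g
Target RCF = 2.5 × 30,539.6 ≈ 76,349 × g
Your rotor: r = 77 mm = 7.7 cm
76,349 = 1.118 × 10⁻⁵ × 7.7 × N²
N² = 76,349 / (8.6086 × 10⁻⁵) = 886,892,178
N ≈ √886,892,178 ≈ 29,780.7

≈ 29781 RPM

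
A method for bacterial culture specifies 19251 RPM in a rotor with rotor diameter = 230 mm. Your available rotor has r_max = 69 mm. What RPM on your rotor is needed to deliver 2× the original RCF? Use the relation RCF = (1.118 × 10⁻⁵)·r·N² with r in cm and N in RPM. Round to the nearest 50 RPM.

≈ 35150 RPM

Original rotor: r = 230 mm / 2 = 115 mm = 11.5 cm
RCF = 1.118 × 10⁻⁵ × r × N²
RCF_original = 1.118 × 10⁻⁵ × 11.5 × (19251)² = 1.118 × 10⁻⁵ × 11.5 × 370,601,001 ≈ 47,648.2 × g
Target RCF = 2 × 47,648.2 ≈ 95,296.4 × g
Your rotor: r = 69 mm = 6.9 cm
95,296.4 = 1.118 × 10⁻⁵ × 6.9 × N²
N² = 95,296.4 / (7.7142 × 10⁻⁵) = 1,235,337,430
N ≈ √1,235,337,430 ≈ 35,147.4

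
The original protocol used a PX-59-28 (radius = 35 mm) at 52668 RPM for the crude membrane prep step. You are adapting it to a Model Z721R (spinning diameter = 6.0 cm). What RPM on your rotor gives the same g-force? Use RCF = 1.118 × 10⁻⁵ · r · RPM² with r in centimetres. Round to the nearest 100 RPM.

Original rotor: r = 35 mm = 3.5 cm
RCF_original = 1.118 × 10⁻⁵ × 3.5 × (52668)² = 1.118 × 10⁻⁵ × 3.5 × 2,773,918,224 ≈ 108,543.4 × g
Your rotor: r = 6.0 / 2 = 3 cm
108,543.4 = 1.118 × 10⁻⁵ × 3 × N²
N² = 108,543.4 / (3.354 × 10⁻⁵) = 3,236,237,329
N ≈ √3,236,237,329 ≈ 56,887.9

≈ 56900 RPM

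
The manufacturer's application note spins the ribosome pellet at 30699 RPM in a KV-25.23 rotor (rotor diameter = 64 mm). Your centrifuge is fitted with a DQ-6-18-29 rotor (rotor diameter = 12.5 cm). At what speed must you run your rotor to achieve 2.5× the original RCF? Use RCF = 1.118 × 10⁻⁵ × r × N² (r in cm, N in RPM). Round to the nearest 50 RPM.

Original rotor: r = 64 mm / 2 = 32 mm = 3.2 cm
RCF = 1.118 × 10⁻⁵ × r × N²
RCF_original = 1.118 × 10⁻⁵ × 3.2 × (30699)² = 1.118 × 10⁻⁵ × 3.2 × 942,428,601 ≈ 33,716.3 × g
Target RCF = 2.5 × 33,716.3 ≈ 84,290.8 × g
Your rotor: r = 12.5 / 2 = 6.25 cm
84,290.8 = 1.118 × 10⁻⁵ × 6.25 × N²
N² = 84,290.8 / (6.9875 × 10⁻⁵) = 1,206,308,408
N ≈ √1,206,308,408 ≈ 34,732.0

≈ 34750 RPM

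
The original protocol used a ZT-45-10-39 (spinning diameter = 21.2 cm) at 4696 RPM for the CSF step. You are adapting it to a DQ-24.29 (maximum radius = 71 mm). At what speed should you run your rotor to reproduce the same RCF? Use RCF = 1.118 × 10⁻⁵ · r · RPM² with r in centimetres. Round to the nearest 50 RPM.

Original rotor: r = 21.2 / 2 = 10.6 cm
RCF_original = 1.118 × 10⁻⁵ × 10.6 × (4696)² = 1.118 × 10⁻⁵ × 10.6 × 22,052,416 ≈ 2,613.4 × g
Your rotor: r = 71 mm = 7.1 cm
2,613.4 = 1.118 × 10⁻⁵ × 7.1 × N²
N² = 2,613.4 / (7.9378 × 10⁻⁵) = 32,923,480
N ≈ √32,923,480 ≈ 5,737.9

5750 RPM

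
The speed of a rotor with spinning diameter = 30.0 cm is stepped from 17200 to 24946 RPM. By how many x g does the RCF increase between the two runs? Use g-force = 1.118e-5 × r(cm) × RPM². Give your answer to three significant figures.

54700 x g

r = 30.0 / 2 = 15 cm
RCF₁ = 1.118 × 10⁻⁵ × 15 × (17200)² = 1.118 × 10⁻⁵ × 15 × 295,840,000 ≈ 49,612.4 × g
RCF₂ = 1.118 × 10⁻⁵ × 15 × (24946)² = 1.118 × 10⁻⁵ × 15 × 622,302,916 ≈ 104,360.2 × g
Increase = 104,360.2 − 49,612.4 = 54,747.8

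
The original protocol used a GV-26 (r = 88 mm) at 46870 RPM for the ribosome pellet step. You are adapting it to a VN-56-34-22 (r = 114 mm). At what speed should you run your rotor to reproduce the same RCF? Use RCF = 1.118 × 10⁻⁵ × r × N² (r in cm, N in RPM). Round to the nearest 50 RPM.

41200 RPM

Original rotor: r = 88 mm = 8.8 cm
RCF = 1.118 × 10⁻⁵ × r × N²
RCF_original = 1.118 × 10⁻⁵ × 8.8 × (46870)² = 1.118 × 10⁻⁵ × 8.8 × 2,196,796,900 ≈ 216,129.7 × g
Your rotor: r = 114 mm = 11.4 cm
216,129.7 = 1.118 × 10⁻⁵ × 11.4 × N²
N² = 216,129.7 / (12.7452 × 10⁻⁵) = 1,695,773,311
N ≈ √1,695,773,311 ≈ 41,179.8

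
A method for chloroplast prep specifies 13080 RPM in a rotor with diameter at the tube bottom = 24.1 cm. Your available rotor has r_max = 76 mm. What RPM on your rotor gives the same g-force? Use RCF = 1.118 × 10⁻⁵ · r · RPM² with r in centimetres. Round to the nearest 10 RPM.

Original rotor: r = 24.1 / 2 = 12.05 cm
RCF = 1.118 × 10⁻⁵ × r × N²
RCF_original = 1.118 × 10⁻⁵ × 12.05 × (13080)² = 1.118 × 10⁻⁵ × 12.05 × 171,086,400 ≈ 23,048.6 × g
Your rotor: r = 76 mm = 7.6 cm
23,048.6 = 1.118 × 10⁻⁵ × 7.6 × N²
N² = 23,048.6 / (8.4968 × 10⁻⁵) = 271,262,122
N ≈ √271,262,122 ≈ 16,470.0

16470 RPM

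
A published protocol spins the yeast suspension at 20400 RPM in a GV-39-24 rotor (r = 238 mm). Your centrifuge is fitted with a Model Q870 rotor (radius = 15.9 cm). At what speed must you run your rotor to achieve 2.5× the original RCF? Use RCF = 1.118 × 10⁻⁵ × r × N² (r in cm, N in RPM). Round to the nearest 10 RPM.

39460 RPM

Original rotor: r = 238 mm = 23.8 cm
RCF = 1.118 × 10⁻⁵ × r × N²
RCF_original = 1.118 × 10⁻⁵ × 23.8 × (20400)² = 1.118 × 10⁻⁵ × 23.8 × 416,160,000 ≈ 110,733.5 × g
Target RCF = 2.5 × 110,733.5 ≈ 276,833.8 × g
276,833.8 = 1.118 × 10⁻⁵ × 15.9 × N²
N² = 276,833.8 / (17.7762 × 10⁻⁵) = 1,557,328,338
N ≈ √1,557,328,338 ≈ 39,463.0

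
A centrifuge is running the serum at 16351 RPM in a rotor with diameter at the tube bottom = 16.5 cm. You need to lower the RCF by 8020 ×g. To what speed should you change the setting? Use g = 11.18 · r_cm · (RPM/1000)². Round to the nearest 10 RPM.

13430 RPM

r = 16.5 / 2 = 8.25 cm
Current RCF = 11.18 × 8.25 × (16.351)² = 11.18 × 8.25 × 267.355201 ≈ 24,659.5 × g
Target RCF = 24,659.5 − 8,020 = 16,639.5 × g
(N/1000)² = 16,639.5 / 92.235 = 180.4033
N = 1000 × √180.4033 ≈ 13,431.4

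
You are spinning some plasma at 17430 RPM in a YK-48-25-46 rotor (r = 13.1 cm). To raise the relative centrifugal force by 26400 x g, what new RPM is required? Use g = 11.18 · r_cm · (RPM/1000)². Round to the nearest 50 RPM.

Current RCF = 11.18 × 13.1 × (17.43)² = 11.18 × 13.1 × 303.8049 ≈ 44,494.7 × g
Target RCF = 44,494.7 + 26,400 = 70,894.7 × g
(N/1000)² = 70,894.7 / 146.458 = 484.0616
N = 1000 × √484.0616 ≈ 22,001.4

N₂ ≈ 22000 RPM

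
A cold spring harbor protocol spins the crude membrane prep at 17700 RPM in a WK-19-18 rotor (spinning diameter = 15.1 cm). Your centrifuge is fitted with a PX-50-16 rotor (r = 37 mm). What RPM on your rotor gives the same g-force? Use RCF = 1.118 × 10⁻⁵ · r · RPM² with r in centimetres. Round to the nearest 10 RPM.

≈ 25280 RPM

Original rotor: r = 15.1 / 2 = 7.55 cm
RCF = 1.118 × 10⁻⁵ × r × N²
RCF_original = 1.118 × 10⁻⁵ × 7.55 × (17700)² = 1.118 × 10⁻⁵ × 7.55 × 313,290,000 ≈ 26,444.5 × g
Your rotor: r = 37 mm = 3.7 cm
26,444.5 = 1.118 × 10⁻⁵ × 3.7 × N²
N² = 26,444.5 / (4.1366 × 10⁻⁵) = 639,281,052
N ≈ √639,281,052 ≈ 25,284.0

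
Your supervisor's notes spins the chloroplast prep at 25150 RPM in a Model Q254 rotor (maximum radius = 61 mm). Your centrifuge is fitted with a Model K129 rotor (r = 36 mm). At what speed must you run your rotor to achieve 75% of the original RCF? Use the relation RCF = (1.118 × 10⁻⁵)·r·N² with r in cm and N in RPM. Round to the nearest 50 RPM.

≈ 28350 RPM

Original rotor: r = 61 mm = 6.1 cm
RCF_original = 1.118 × 10⁻⁵ × 6.1 × (25150)² = 1.118 × 10⁻⁵ × 6.1 × 632,522,500 ≈ 43,136.8 × g
Target RCF = 0.75 × 43,136.8 ≈ 32,352.6 × g
Your rotor: r = 36 mm = 3.6 cm
32,352.6 = 1.118 × 10⁻⁵ × 3.6 × N²
N² = 32,352.6 / (4.0248 × 10⁻⁵) = 803,831,246
N ≈ √803,831,246 ≈ 28,351.9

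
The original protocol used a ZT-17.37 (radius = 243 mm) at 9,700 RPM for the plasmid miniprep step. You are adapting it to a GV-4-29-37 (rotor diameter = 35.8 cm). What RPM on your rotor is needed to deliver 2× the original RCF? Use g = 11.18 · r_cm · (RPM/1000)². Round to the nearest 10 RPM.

15980 RPM

Original rotor: r = 243 mm = 24.3 cm
RCF_original = 11.18 × 24.3 × (9.7)² = 11.18 × 24.3 × 94.09 ≈ 25,561.8 × g
Target RCF = 2 × 25,561.8 ≈ 51,123.6 × g
Your rotor: r = 35.8 / 2 = 17.9 cm
51,123.6 = 11.18 × 17.9 × (N/1000)²
(N/1000)² = 51,123.6 / 200.122 = 255.4622
N = 1000 × √255.4622 ≈ 15,983.2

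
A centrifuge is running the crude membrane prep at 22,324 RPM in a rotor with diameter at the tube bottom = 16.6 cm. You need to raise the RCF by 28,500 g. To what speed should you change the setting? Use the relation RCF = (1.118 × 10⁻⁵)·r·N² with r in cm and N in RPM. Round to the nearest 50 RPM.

N₂ ≈ 28400 RPM

r = 16.6 / 2 = 8.3 cm
Current RCF = 1.118 × 10⁻⁵ × 8.3 × (22324)² = 1.118 × 10⁻⁵ × 8.3 × 498,360,976 ≈ 46,244.9 × g
Target RCF = 46,244.9 + 28,500 = 74,744.9 × g
N² = 74,744.9 / (9.2794 × 10⁻⁵) = 805,492,812
N ≈ √805,492,812 ≈ 28,381.2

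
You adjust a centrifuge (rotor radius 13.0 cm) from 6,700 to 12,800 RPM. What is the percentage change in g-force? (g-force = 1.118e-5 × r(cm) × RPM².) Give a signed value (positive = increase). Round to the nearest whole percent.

RCF ∝ N², so the ratio is (12800/6700)² = (1.910448)² = 3.6498.
Change = 3.6498 − 1 = +2.6498 → +265.0%.

+265%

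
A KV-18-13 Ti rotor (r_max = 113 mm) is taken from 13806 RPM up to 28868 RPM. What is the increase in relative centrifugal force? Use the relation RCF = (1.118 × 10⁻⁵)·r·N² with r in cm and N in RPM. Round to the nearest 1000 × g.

81000 × g

r = 113 mm = 11.3 cm
RCF₁ = 1.118 × 10⁻⁵ × 11.3 × (13806)² = 1.118 × 10⁻⁵ × 11.3 × 190,605,636 ≈ 24,080 × g
RCF₂ = 1.118 × 10⁻⁵ × 11.3 × (28868)² = 1.118 × 10⁻⁵ × 11.3 × 833,361,424 ≈ 105,281.9 × g
Increase = 105,281.9 − 24,080 = 81,201.9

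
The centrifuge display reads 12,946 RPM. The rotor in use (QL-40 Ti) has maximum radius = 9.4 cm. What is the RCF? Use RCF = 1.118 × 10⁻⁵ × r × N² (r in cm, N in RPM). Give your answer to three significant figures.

RCF = 1.118 × 10⁻⁵ × r × N²
RCF = 1.118 × 10⁻⁵ × 9.4 × (12946)² = 1.118 × 10⁻⁵ × 9.4 × 167,598,916 ≈ 17,613.3 × g

≈ 17600 x g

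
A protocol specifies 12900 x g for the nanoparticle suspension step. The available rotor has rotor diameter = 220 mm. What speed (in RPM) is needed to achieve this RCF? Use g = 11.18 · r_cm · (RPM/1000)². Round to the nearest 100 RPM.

≈ 10200 RPM

r = 220 mm / 2 = 110 mm = 11 cm
12,900 = 11.18 × 11 × (N/1000)²
(N/1000)² = 12,900 / 122.98 = 104.8951
N = 1000 × √104.8951 ≈ 10,241.8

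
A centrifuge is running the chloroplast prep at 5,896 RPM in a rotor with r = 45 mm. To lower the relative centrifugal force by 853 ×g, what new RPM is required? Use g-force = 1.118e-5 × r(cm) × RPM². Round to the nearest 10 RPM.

r = 45 mm = 4.5 cm
Current RCF = 1.118 × 10⁻⁵ × 4.5 × (5896)² = 1.118 × 10⁻⁵ × 4.5 × 34,762,816 ≈ 1,748.9 × g
Target RCF = 1,748.9 − 853 = 895.9 × g
N² = 895.9 / (5.031 × 10⁻⁵) = 17,807,593
N ≈ √17,807,593 ≈ 4,219.9

4220 RPM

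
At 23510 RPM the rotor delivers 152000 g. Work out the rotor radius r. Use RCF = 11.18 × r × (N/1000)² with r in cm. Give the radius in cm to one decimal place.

≈ 24.6 cm

RCF = 11.18 × r × (N/1000)²
152000 = 11.18 × r × (23.51)²
r = 152000 / (11.18 × 552.7201) = 152000 / 6179.411 ≈ 24.598 cm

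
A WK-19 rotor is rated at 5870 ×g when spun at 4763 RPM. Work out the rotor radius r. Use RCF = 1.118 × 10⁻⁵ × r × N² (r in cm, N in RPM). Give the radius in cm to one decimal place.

r ≈ 23.1 cm

RCF = 1.118 × 10⁻⁵ × r × N²
5870 = 1.118 × 10⁻⁵ × r × (4763)²
r = 5870 / (1.118 × 10⁻⁵ × 22,686,169) = 5870 / 253.6314 ≈ 23.144 cm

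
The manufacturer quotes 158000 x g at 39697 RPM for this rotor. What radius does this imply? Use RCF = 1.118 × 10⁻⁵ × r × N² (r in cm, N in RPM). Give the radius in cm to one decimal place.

158000 = 1.118 × 10⁻⁵ × r × (39697)²
r = 158000 / (1.118 × 10⁻⁵ × 1,575,851,809) = 158000 / 17618.02 ≈ 8.968 cm

≈ 9.0 cm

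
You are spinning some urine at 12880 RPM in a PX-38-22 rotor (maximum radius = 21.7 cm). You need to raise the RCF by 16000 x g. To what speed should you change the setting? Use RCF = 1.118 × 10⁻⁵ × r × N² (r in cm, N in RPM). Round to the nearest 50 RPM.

Current RCF = 1.118 × 10⁻⁵ × 21.7 × (12880)² = 1.118 × 10⁻⁵ × 21.7 × 165,894,400 ≈ 40,247 × g
Target RCF = 40,247 + 16,000 = 56,247 × g
N² = 56,247 / (24.2606 × 10⁻⁵) = 231,845,049
N ≈ √231,845,049 ≈ 15,226.5

N₂ ≈ 15250 RPM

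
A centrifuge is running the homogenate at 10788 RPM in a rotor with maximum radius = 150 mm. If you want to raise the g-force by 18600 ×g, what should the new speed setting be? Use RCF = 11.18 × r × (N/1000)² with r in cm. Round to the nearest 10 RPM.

N₂ ≈ 15080 RPM

r = 150 mm = 15.0 cm
Current RCF = 11.18 × 15 × (10.788)² = 11.18 × 15 × 116.380944 ≈ 19,517.1 × g
Target RCF = 19,517.1 + 18,600 = 38,117.1 × g
(N/1000)² = 38,117.1 / 167.7 = 227.2934
N = 1000 × √227.2934 ≈ 15,076.3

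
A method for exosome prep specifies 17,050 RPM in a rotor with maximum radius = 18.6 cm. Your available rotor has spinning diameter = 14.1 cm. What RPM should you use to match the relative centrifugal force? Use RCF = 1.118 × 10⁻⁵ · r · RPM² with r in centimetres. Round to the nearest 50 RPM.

≈ 27700 RPM

RCF_original = 1.118 × 10⁻⁵ × 18.6 × (17050)² = 1.118 × 10⁻⁵ × 18.6 × 290,702,500 ≈ 60,451 × g
Your rotor: r = 14.1 / 2 = 7.05 cm
60,451 = 1.118 × 10⁻⁵ × 7.05 × N²
N² = 60,451 / (7.8819 × 10⁻⁵) = 766,959,743
N ≈ √766,959,743 ≈ 27,694.0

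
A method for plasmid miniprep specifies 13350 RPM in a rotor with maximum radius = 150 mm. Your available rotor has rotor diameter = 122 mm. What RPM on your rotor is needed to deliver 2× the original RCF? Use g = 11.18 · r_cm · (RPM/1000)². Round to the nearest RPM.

Original rotor: r = 150 mm = 15.0 cm
RCF_original = 11.18 × 15 × (13.35)² = 11.18 × 15 × 178.2225 ≈ 29,887.9 × g
Target RCF = 2 × 29,887.9 ≈ 59,775.8 × g
Your rotor: r = 122 mm / 2 = 61 mm = 6.1 cm
59,775.8 = 11.18 × 6.1 × (N/1000)²
(N/1000)² = 59,775.8 / 68.198 = 876.5037
N = 1000 × √876.5037 ≈ 29,605.8

≈ 29606 RPM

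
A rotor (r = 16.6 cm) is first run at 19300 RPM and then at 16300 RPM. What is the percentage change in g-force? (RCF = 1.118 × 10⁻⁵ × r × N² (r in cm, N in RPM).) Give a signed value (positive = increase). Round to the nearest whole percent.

RCF ∝ N², so the ratio is (16300/19300)² = (0.844560)² = 0.7133.
Change = 0.7133 − 1 = -0.2867 → -28.7%.

-29%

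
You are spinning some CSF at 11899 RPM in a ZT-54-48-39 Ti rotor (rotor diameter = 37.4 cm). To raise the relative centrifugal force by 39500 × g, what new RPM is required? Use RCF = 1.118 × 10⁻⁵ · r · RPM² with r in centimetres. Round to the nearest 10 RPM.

r = 37.4 / 2 = 18.7 cm
Current RCF = 1.118 × 10⁻⁵ × 18.7 × (11899)² = 1.118 × 10⁻⁵ × 18.7 × 141,586,201 ≈ 29,600.9 × g
Target RCF = 29,600.9 + 39,500 = 69,100.9 × g
N² = 69,100.9 / (20.9066 × 10⁻⁵) = 330,521,940
N ≈ √330,521,940 ≈ 18,180.3

N₂ ≈ 18180 RPM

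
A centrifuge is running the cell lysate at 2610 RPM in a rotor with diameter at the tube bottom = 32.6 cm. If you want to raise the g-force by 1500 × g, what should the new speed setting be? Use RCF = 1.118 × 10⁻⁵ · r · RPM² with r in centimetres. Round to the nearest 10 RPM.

3880 RPM

r = 32.6 / 2 = 16.3 cm
Current RCF = 1.118 × 10⁻⁵ × 16.3 × (2610)² = 1.118 × 10⁻⁵ × 16.3 × 6,812,100 ≈ 1,241.4 × g
Target RCF = 1,241.4 + 1,500 = 2,741.4 × g
N² = 2,741.4 / (18.2234 × 10⁻⁵) = 15,043,296
N ≈ √15,043,296 ≈ 3,878.6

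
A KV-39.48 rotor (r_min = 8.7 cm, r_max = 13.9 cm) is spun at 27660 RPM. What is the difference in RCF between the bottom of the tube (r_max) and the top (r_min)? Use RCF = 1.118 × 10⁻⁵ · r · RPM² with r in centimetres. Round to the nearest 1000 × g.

RCF_max = 1.118 × 10⁻⁵ × 13.9 × (27660)² = 1.118 × 10⁻⁵ × 13.9 × 765,075,600 ≈ 118,894.3 × g
RCF_min = 1.118 × 10⁻⁵ × 8.7 × (27660)² = 1.118 × 10⁻⁵ × 8.7 × 765,075,600 ≈ 74,415.8 × g
ΔRCF = 118,894.3 − 74,415.8 = 44,478.5

ΔRCF ≈ 44000 × g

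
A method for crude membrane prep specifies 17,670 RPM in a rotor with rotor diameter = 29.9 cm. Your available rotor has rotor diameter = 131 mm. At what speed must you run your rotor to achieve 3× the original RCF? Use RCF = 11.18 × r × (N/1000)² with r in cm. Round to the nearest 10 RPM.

Original rotor: r = 29.9 / 2 = 14.95 cm
RCF_original = 11.18 × 14.95 × (17.67)² = 11.18 × 14.95 × 312.2289 ≈ 52,186.3 × g
Target RCF = 3 × 52,186.3 ≈ 156,558.9 × g
Your rotor: r = 131 mm / 2 = 65.5 mm = 6.55 cm
156,558.9 = 11.18 × 6.55 × (N/1000)²
(N/1000)² = 156,558.9 / 73.229 = 2137.936
N = 1000 × √2137.936 ≈ 46,237.8

≈ 46240 RPM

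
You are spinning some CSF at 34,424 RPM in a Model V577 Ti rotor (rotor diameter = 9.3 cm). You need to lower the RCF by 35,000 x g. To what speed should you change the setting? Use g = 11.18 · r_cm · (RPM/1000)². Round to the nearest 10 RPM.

r = 9.3 / 2 = 4.65 cm
Current RCF = 11.18 × 4.65 × (34.424)² = 11.18 × 4.65 × 1,185.011776 ≈ 61,605.2 × g
Target RCF = 61,605.2 − 35,000 = 26,605.2 × g
(N/1000)² = 26,605.2 / 51.987 = 511.7664
N = 1000 × √511.7664 ≈ 22,622.3

N₂ ≈ 22620 RPM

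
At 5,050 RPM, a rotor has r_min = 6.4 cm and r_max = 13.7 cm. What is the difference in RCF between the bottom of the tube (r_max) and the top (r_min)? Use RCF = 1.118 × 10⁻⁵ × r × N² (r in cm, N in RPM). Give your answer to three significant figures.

ΔRCF ≈ 2080 × g

ΔRCF = 1.118 × 10⁻⁵ × (r_max − r_min) × N² = 1.118 × 10⁻⁵ × 7.3 × 25,502,500 ≈ 2,081.4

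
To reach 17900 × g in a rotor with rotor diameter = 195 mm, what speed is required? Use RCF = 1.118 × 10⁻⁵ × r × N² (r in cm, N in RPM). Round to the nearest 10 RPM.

12810 RPM

r = 195 mm / 2 = 97.5 mm = 9.75 cm
RCF = 1.118 × 10⁻⁵ × r × N²
17,900 = 1.118 × 10⁻⁵ × 9.75 × N²
N² = 17,900 / (10.9005 × 10⁻⁵) = 164,212,651
N ≈ √164,212,651 ≈ 12,814.5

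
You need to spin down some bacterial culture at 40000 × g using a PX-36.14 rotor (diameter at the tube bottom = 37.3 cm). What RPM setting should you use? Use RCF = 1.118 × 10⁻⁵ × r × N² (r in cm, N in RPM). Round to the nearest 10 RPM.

N ≈ 13850 RPM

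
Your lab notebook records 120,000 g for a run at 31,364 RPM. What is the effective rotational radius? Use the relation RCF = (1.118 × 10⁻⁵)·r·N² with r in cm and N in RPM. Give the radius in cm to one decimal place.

10.9 cm

120000 = 1.118 × 10⁻⁵ × r × (31364)²
r = 120000 / (1.118 × 10⁻⁵ × 983,700,496) = 120000 / 10997.77 ≈ 10.911 cm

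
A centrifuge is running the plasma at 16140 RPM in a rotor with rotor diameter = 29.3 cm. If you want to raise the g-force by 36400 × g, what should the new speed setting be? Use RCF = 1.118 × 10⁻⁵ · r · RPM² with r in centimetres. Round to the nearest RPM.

r = 29.3 / 2 = 14.65 cm
Current RCF = 1.118 × 10⁻⁵ × 14.65 × (16140)² = 1.118 × 10⁻⁵ × 14.65 × 260,499,600 ≈ 42,666.4 × g
Target RCF = 42,666.4 + 36,400 = 79,066.4 × g
N² = 79,066.4 / (16.3787 × 10⁻⁵) = 482,739,167
N ≈ √482,739,167 ≈ 21,971.3

≈ 21971 RPM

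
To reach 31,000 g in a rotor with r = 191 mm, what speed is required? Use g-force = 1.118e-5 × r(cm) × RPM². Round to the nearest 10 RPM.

r = 191 mm = 19.1 cm
31,000 = 1.118 × 10⁻⁵ × 19.1 × N²
N² = 31,000 / (21.3538 × 10⁻⁵) = 145,173,224
N ≈ √145,173,224 ≈ 12,048.8

N ≈ 12050 RPM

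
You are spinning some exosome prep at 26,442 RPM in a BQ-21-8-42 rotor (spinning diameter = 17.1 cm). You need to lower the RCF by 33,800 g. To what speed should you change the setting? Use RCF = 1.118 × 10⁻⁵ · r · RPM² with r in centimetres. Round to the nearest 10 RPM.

r = 17.1 / 2 = 8.55 cm
Current RCF = 1.118 × 10⁻⁵ × 8.55 × (26442)² = 1.118 × 10⁻⁵ × 8.55 × 699,179,364 ≈ 66,833.9 × g
Target RCF = 66,833.9 − 33,800 = 33,033.9 × g
N² = 33,033.9 / (9.5589 × 10⁻⁵) = 345,582,651
N ≈ √345,582,651 ≈ 18,589.9

18590 RPM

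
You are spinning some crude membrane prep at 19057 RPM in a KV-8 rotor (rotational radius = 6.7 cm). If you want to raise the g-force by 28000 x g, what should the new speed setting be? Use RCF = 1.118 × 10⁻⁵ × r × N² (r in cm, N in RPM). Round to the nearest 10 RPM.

Current RCF = 1.118 × 10⁻⁵ × 6.7 × (19057)² = 1.118 × 10⁻⁵ × 6.7 × 363,169,249 ≈ 27,203.6 × g
Target RCF = 27,203.6 + 28,000 = 55,203.6 × g
N² = 55,203.6 / (7.4906 × 10⁻⁵) = 736,971,671
N ≈ √736,971,671 ≈ 27,147.2

≈ 27150 RPM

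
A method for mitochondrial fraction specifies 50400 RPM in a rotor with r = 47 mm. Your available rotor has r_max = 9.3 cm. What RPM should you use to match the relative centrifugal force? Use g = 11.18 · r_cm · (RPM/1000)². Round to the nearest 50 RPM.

≈ 35850 RPM

Original rotor: r = 47 mm = 4.7 cm
RCF_original = 11.18 × 4.7 × (50.4)² = 11.18 × 4.7 × 2,540.16 ≈ 133,475.2 × g
133,475.2 = 11.18 × 9.3 × (N/1000)²
(N/1000)² = 133,475.2 / 103.974 = 1283.736
N = 1000 × √1283.736 ≈ 35,829.3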